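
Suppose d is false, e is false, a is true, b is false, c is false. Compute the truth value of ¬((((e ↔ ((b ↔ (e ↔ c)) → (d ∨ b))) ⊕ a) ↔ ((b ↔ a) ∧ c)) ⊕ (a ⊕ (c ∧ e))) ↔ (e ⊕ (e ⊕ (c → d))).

e ↔ c = F ↔ F = T
b ↔ (e ↔ c) = F ↔ T = F
d ∨ b = F ∨ F = F
(b ↔ (e ↔ c)) → (d ∨ b) = F → F = T
e ↔ ((b ↔ (e ↔ c)) → (d ∨ b)) = F ↔ T = F
(e ↔ ((b ↔ (e ↔ c)) → (d ∨ b))) ⊕ a = F ⊕ T = T
b ↔ a = F ↔ T = F
(b ↔ a) ∧ c = F ∧ F = F
((e ↔ ((b ↔ (e ↔ c)) → (d ∨ b))) ⊕ a) ↔ ((b ↔ a) ∧ c) = T ↔ F = F
c ∧ e = F ∧ F = F
a ⊕ (c ∧ e) = T ⊕ F = T
(((e ↔ ((b ↔ (e ↔ c)) → (d ∨ b))) ⊕ a) ↔ ((b ↔ a) ∧ c)) ⊕ (a ⊕ (c ∧ e)) = F ⊕ T = T
¬((((e ↔ ((b ↔ (e ↔ c)) → (d ∨ b))) ⊕ a) ↔ ((b ↔ a) ∧ c)) ⊕ (a ⊕ (c ∧ e))) = ¬T = F
c → d = F → F = T
e ⊕ (c → d) = F ⊕ T = T
e ⊕ (e ⊕ (c → d)) = F ⊕ T = T
¬((((e ↔ ((b ↔ (e ↔ c)) → (d ∨ b))) ⊕ a) ↔ ((b ↔ a) ∧ c)) ⊕ (a ⊕ (c ∧ e))) ↔ (e ⊕ (e ⊕ (c → d))) = F ↔ T = F

F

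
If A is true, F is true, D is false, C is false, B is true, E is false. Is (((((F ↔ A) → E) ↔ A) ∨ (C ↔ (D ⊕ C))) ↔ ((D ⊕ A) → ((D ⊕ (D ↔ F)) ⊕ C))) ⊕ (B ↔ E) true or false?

False

F ↔ A = True ↔ True = True
(F ↔ A) → E = True → False = False
((F ↔ A) → E) ↔ A = False ↔ True = False
D ⊕ C = False ⊕ False = False
C ↔ (D ⊕ C) = False ↔ False = True
(((F ↔ A) → E) ↔ A) ∨ (C ↔ (D ⊕ C)) = False ∨ True = True
D ⊕ A = False ⊕ True = True
D ↔ F = False ↔ True = False
D ⊕ (D ↔ F) = False ⊕ False = False
(D ⊕ (D ↔ F)) ⊕ C = False ⊕ False = False
(D ⊕ A) → ((D ⊕ (D ↔ F)) ⊕ C) = True → False = False
((((F ↔ A) → E) ↔ A) ∨ (C ↔ (D ⊕ C))) ↔ ((D ⊕ A) → ((D ⊕ (D ↔ F)) ⊕ C)) = True ↔ False = False
B ↔ E = True ↔ False = False
(((((F ↔ A) → E) ↔ A) ∨ (C ↔ (D ⊕ C))) ↔ ((D ⊕ A) → ((D ⊕ (D ↔ F)) ⊕ C))) ⊕ (B ↔ E) = False ⊕ False = False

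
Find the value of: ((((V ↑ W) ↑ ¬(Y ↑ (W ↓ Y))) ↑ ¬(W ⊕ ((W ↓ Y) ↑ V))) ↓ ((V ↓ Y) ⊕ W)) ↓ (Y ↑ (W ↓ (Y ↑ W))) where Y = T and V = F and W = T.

F

Substituting Y=T, V=F, W=T:
V ↑ W = F ↑ T = T
W ↓ Y = T ↓ T = F
Y ↑ (W ↓ Y) = T ↑ F = T
¬(Y ↑ (W ↓ Y)) = ¬T = F
(V ↑ W) ↑ ¬(Y ↑ (W ↓ Y)) = T ↑ F = T
W ↓ Y = T ↓ T = F
(W ↓ Y) ↑ V = F ↑ F = T
W ⊕ ((W ↓ Y) ↑ V) = T ⊕ T = F
¬(W ⊕ ((W ↓ Y) ↑ V)) = ¬F = T
((V ↑ W) ↑ ¬(Y ↑ (W ↓ Y))) ↑ ¬(W ⊕ ((W ↓ Y) ↑ V)) = T ↑ T = F
V ↓ Y = F ↓ T = F
(V ↓ Y) ⊕ W = F ⊕ T = T
(((V ↑ W) ↑ ¬(Y ↑ (W ↓ Y))) ↑ ¬(W ⊕ ((W ↓ Y) ↑ V))) ↓ ((V ↓ Y) ⊕ W) = F ↓ T = F
Y ↑ W = T ↑ T = F
W ↓ (Y ↑ W) = T ↓ F = F
Y ↑ (W ↓ (Y ↑ W)) = T ↑ F = T
((((V ↑ W) ↑ ¬(Y ↑ (W ↓ Y))) ↑ ¬(W ⊕ ((W ↓ Y) ↑ V))) ↓ ((V ↓ Y) ⊕ W)) ↓ (Y ↑ (W ↓ (Y ↑ W))) = F ↓ T = F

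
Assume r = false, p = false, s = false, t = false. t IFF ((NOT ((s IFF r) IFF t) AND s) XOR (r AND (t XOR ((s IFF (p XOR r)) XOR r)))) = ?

true

s IFF r = false IFF false = true
(s IFF r) IFF t = true IFF false = false
NOT ((s IFF r) IFF t) = NOT false = true
NOT ((s IFF r) IFF t) AND s = true AND false = false
p XOR r = false XOR false = false
s IFF (p XOR r) = false IFF false = true
(s IFF (p XOR r)) XOR r = true XOR false = true
t XOR ((s IFF (p XOR r)) XOR r) = false XOR true = true
r AND (t XOR ((s IFF (p XOR r)) XOR r)) = false AND true = false
(NOT ((s IFF r) IFF t) AND s) XOR (r AND (t XOR ((s IFF (p XOR r)) XOR r))) = false XOR false = false
t IFF ((NOT ((s IFF r) IFF t) AND s) XOR (r AND (t XOR ((s IFF (p XOR r)) XOR r)))) = false IFF false = true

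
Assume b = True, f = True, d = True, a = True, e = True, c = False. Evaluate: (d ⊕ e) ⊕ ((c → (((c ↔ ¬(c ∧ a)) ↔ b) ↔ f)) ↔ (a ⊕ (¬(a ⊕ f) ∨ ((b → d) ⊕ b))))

d ⊕ e = True ⊕ True = False
c ∧ a = False ∧ True = False
¬(c ∧ a) = ¬False = True
c ↔ ¬(c ∧ a) = False ↔ True = False
(c ↔ ¬(c ∧ a)) ↔ b = False ↔ True = False
((c ↔ ¬(c ∧ a)) ↔ b) ↔ f = False ↔ True = False
c → (((c ↔ ¬(c ∧ a)) ↔ b) ↔ f) = False → False = True
a ⊕ f = True ⊕ True = False
¬(a ⊕ f) = ¬False = True
b → d = True → True = True
(b → d) ⊕ b = True ⊕ True = False
¬(a ⊕ f) ∨ ((b → d) ⊕ b) = True ∨ False = True
a ⊕ (¬(a ⊕ f) ∨ ((b → d) ⊕ b)) = True ⊕ True = False
(c → (((c ↔ ¬(c ∧ a)) ↔ b) ↔ f)) ↔ (a ⊕ (¬(a ⊕ f) ∨ ((b → d) ⊕ b))) = True ↔ False = False
(d ⊕ e) ⊕ ((c → (((c ↔ ¬(c ∧ a)) ↔ b) ↔ f)) ↔ (a ⊕ (¬(a ⊕ f) ∨ ((b → d) ⊕ b)))) = False ⊕ False = False

False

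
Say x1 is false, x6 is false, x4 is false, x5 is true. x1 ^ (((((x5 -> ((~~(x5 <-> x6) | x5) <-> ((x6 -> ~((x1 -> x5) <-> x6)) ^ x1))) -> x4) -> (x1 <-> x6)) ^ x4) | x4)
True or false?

x5 <-> x6 = 1 <-> 0 = 0
~(x5 <-> x6) = ~0 = 1
~~(x5 <-> x6) = ~1 = 0
~~(x5 <-> x6) | x5 = 0 | 1 = 1
x1 -> x5 = 0 -> 1 = 1
(x1 -> x5) <-> x6 = 1 <-> 0 = 0
~((x1 -> x5) <-> x6) = ~0 = 1
x6 -> ~((x1 -> x5) <-> x6) = 0 -> 1 = 1
(x6 -> ~((x1 -> x5) <-> x6)) ^ x1 = 1 ^ 0 = 1
(~~(x5 <-> x6) | x5) <-> ((x6 -> ~((x1 -> x5) <-> x6)) ^ x1) = 1 <-> 1 = 1
x5 -> ((~~(x5 <-> x6) | x5) <-> ((x6 -> ~((x1 -> x5) <-> x6)) ^ x1)) = 1 -> 1 = 1
(x5 -> ((~~(x5 <-> x6) | x5) <-> ((x6 -> ~((x1 -> x5) <-> x6)) ^ x1))) -> x4 = 1 -> 0 = 0
x1 <-> x6 = 0 <-> 0 = 1
((x5 -> ((~~(x5 <-> x6) | x5) <-> ((x6 -> ~((x1 -> x5) <-> x6)) ^ x1))) -> x4) -> (x1 <-> x6) = 0 -> 1 = 1
(((x5 -> ((~~(x5 <-> x6) | x5) <-> ((x6 -> ~((x1 -> x5) <-> x6)) ^ x1))) -> x4) -> (x1 <-> x6)) ^ x4 = 1 ^ 0 = 1
((((x5 -> ((~~(x5 <-> x6) | x5) <-> ((x6 -> ~((x1 -> x5) <-> x6)) ^ x1))) -> x4) -> (x1 <-> x6)) ^ x4) | x4 = 1 | 0 = 1
x1 ^ (((((x5 -> ((~~(x5 <-> x6) | x5) <-> ((x6 -> ~((x1 -> x5) <-> x6)) ^ x1))) -> x4) -> (x1 <-> x6)) ^ x4) | x4) = 0 ^ 1 = 1

1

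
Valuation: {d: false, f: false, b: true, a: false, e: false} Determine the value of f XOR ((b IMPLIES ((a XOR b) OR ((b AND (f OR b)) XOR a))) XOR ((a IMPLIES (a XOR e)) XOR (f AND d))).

a XOR b = false XOR true = true
f OR b = false OR true = true
b AND (f OR b) = true AND true = true
(b AND (f OR b)) XOR a = true XOR false = true
(a XOR b) OR ((b AND (f OR b)) XOR a) = true OR true = true
b IMPLIES ((a XOR b) OR ((b AND (f OR b)) XOR a)) = true IMPLIES true = true
a XOR e = false XOR false = false
a IMPLIES (a XOR e) = false IMPLIES false = true
f AND d = false AND false = false
(a IMPLIES (a XOR e)) XOR (f AND d) = true XOR false = true
(b IMPLIES ((a XOR b) OR ((b AND (f OR b)) XOR a))) XOR ((a IMPLIES (a XOR e)) XOR (f AND d)) = true XOR true = false
f XOR ((b IMPLIES ((a XOR b) OR ((b AND (f OR b)) XOR a))) XOR ((a IMPLIES (a XOR e)) XOR (f AND d))) = false XOR false = false

false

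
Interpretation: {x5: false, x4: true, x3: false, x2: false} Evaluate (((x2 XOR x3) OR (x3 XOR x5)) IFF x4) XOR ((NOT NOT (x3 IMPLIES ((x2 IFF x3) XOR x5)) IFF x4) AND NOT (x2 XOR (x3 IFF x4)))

x2 XOR x3 = false XOR false = false
x3 XOR x5 = false XOR false = false
(x2 XOR x3) OR (x3 XOR x5) = false OR false = false
((x2 XOR x3) OR (x3 XOR x5)) IFF x4 = false IFF true = false
x2 IFF x3 = false IFF false = true
(x2 IFF x3) XOR x5 = true XOR false = true
x3 IMPLIES ((x2 IFF x3) XOR x5) = false IMPLIES true = true
NOT (x3 IMPLIES ((x2 IFF x3) XOR x5)) = NOT true = false
NOT NOT (x3 IMPLIES ((x2 IFF x3) XOR x5)) = NOT false = true
NOT NOT (x3 IMPLIES ((x2 IFF x3) XOR x5)) IFF x4 = true IFF true = true
x3 IFF x4 = false IFF true = false
x2 XOR (x3 IFF x4) = false XOR false = false
NOT (x2 XOR (x3 IFF x4)) = NOT false = true
(NOT NOT (x3 IMPLIES ((x2 IFF x3) XOR x5)) IFF x4) AND NOT (x2 XOR (x3 IFF x4)) = true AND true = true
(((x2 XOR x3) OR (x3 XOR x5)) IFF x4) XOR ((NOT NOT (x3 IMPLIES ((x2 IFF x3) XOR x5)) IFF x4) AND NOT (x2 XOR (x3 IFF x4))) = false XOR true = true

true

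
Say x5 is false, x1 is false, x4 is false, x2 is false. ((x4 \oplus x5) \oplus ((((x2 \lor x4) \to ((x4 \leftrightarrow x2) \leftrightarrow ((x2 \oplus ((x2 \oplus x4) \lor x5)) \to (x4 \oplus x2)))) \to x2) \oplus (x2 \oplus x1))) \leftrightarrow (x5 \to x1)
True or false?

x4 \oplus x5 = F \oplus F = F
x2 \lor x4 = F \lor F = F
x4 \leftrightarrow x2 = F \leftrightarrow F = T
x2 \oplus x4 = F \oplus F = F
(x2 \oplus x4) \lor x5 = F \lor F = F
x2 \oplus ((x2 \oplus x4) \lor x5) = F \oplus F = F
x4 \oplus x2 = F \oplus F = F
(x2 \oplus ((x2 \oplus x4) \lor x5)) \to (x4 \oplus x2) = F \to F = T
(x4 \leftrightarrow x2) \leftrightarrow ((x2 \oplus ((x2 \oplus x4) \lor x5)) \to (x4 \oplus x2)) = T \leftrightarrow T = T
(x2 \lor x4) \to ((x4 \leftrightarrow x2) \leftrightarrow ((x2 \oplus ((x2 \oplus x4) \lor x5)) \to (x4 \oplus x2))) = F \to T = T
((x2 \lor x4) \to ((x4 \leftrightarrow x2) \leftrightarrow ((x2 \oplus ((x2 \oplus x4) \lor x5)) \to (x4 \oplus x2)))) \to x2 = T \to F = F
x2 \oplus x1 = F \oplus F = F
(((x2 \lor x4) \to ((x4 \leftrightarrow x2) \leftrightarrow ((x2 \oplus ((x2 \oplus x4) \lor x5)) \to (x4 \oplus x2)))) \to x2) \oplus (x2 \oplus x1) = F \oplus F = F
(x4 \oplus x5) \oplus ((((x2 \lor x4) \to ((x4 \leftrightarrow x2) \leftrightarrow ((x2 \oplus ((x2 \oplus x4) \lor x5)) \to (x4 \oplus x2)))) \to x2) \oplus (x2 \oplus x1)) = F \oplus F = F
x5 \to x1 = F \to F = T
((x4 \oplus x5) \oplus ((((x2 \lor x4) \to ((x4 \leftrightarrow x2) \leftrightarrow ((x2 \oplus ((x2 \oplus x4) \lor x5)) \to (x4 \oplus x2)))) \to x2) \oplus (x2 \oplus x1))) \leftrightarrow (x5 \to x1) = F \leftrightarrow T = F

F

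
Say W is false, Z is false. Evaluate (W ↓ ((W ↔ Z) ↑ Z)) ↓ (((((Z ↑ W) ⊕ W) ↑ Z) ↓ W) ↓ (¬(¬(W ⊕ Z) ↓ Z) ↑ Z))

W ↔ Z = False ↔ False = True
(W ↔ Z) ↑ Z = True ↑ False = True
W ↓ ((W ↔ Z) ↑ Z) = False ↓ True = False
Z ↑ W = False ↑ False = True
(Z ↑ W) ⊕ W = True ⊕ False = True
((Z ↑ W) ⊕ W) ↑ Z = True ↑ False = True
(((Z ↑ W) ⊕ W) ↑ Z) ↓ W = True ↓ False = False
W ⊕ Z = False ⊕ False = False
¬(W ⊕ Z) = ¬False = True
¬(W ⊕ Z) ↓ Z = True ↓ False = False
¬(¬(W ⊕ Z) ↓ Z) = ¬False = True
¬(¬(W ⊕ Z) ↓ Z) ↑ Z = True ↑ False = True
((((Z ↑ W) ⊕ W) ↑ Z) ↓ W) ↓ (¬(¬(W ⊕ Z) ↓ Z) ↑ Z) = False ↓ True = False
(W ↓ ((W ↔ Z) ↑ Z)) ↓ (((((Z ↑ W) ⊕ W) ↑ Z) ↓ W) ↓ (¬(¬(W ⊕ Z) ↓ Z) ↑ Z)) = False ↓ False = True

True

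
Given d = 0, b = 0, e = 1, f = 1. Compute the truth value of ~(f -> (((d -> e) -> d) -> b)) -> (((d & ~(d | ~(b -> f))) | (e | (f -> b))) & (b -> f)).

Substituting d=0, b=0, e=1, f=1:
d -> e = 0 -> 1 = 1
(d -> e) -> d = 1 -> 0 = 0
((d -> e) -> d) -> b = 0 -> 0 = 1
f -> (((d -> e) -> d) -> b) = 1 -> 1 = 1
~(f -> (((d -> e) -> d) -> b)) = ~1 = 0
b -> f = 0 -> 1 = 1
~(b -> f) = ~1 = 0
d | ~(b -> f) = 0 | 0 = 0
~(d | ~(b -> f)) = ~0 = 1
d & ~(d | ~(b -> f)) = 0 & 1 = 0
f -> b = 1 -> 0 = 0
e | (f -> b) = 1 | 0 = 1
(d & ~(d | ~(b -> f))) | (e | (f -> b)) = 0 | 1 = 1
b -> f = 0 -> 1 = 1
((d & ~(d | ~(b -> f))) | (e | (f -> b))) & (b -> f) = 1 & 1 = 1
~(f -> (((d -> e) -> d) -> b)) -> (((d & ~(d | ~(b -> f))) | (e | (f -> b))) & (b -> f)) = 0 -> 1 = 1

1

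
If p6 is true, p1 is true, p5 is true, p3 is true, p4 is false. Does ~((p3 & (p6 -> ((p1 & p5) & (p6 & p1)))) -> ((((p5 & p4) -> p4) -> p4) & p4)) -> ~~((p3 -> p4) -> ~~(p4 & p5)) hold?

True

p1 & p5 = True & True = True
p6 & p1 = True & True = True
(p1 & p5) & (p6 & p1) = True & True = True
p6 -> ((p1 & p5) & (p6 & p1)) = True -> True = True
p3 & (p6 -> ((p1 & p5) & (p6 & p1))) = True & True = True
p5 & p4 = True & False = False
(p5 & p4) -> p4 = False -> False = True
((p5 & p4) -> p4) -> p4 = True -> False = False
(((p5 & p4) -> p4) -> p4) & p4 = False & False = False
(p3 & (p6 -> ((p1 & p5) & (p6 & p1)))) -> ((((p5 & p4) -> p4) -> p4) & p4) = True -> False = False
~((p3 & (p6 -> ((p1 & p5) & (p6 & p1)))) -> ((((p5 & p4) -> p4) -> p4) & p4)) = ~False = True
p3 -> p4 = True -> False = False
p4 & p5 = False & True = False
~(p4 & p5) = ~False = True
~~(p4 & p5) = ~True = False
(p3 -> p4) -> ~~(p4 & p5) = False -> False = True
~((p3 -> p4) -> ~~(p4 & p5)) = ~True = False
~~((p3 -> p4) -> ~~(p4 & p5)) = ~False = True
~((p3 & (p6 -> ((p1 & p5) & (p6 & p1)))) -> ((((p5 & p4) -> p4) -> p4) & p4)) -> ~~((p3 -> p4) -> ~~(p4 & p5)) = True -> True = True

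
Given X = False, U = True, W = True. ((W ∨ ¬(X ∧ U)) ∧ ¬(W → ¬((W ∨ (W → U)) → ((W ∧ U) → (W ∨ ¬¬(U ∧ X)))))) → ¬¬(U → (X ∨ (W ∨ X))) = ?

Substituting X=False, U=True, W=True:
X ∧ U = False ∧ True = False
¬(X ∧ U) = ¬False = True
W ∨ ¬(X ∧ U) = True ∨ True = True
W → U = True → True = True
W ∨ (W → U) = True ∨ True = True
W ∧ U = True ∧ True = True
U ∧ X = True ∧ False = False
¬(U ∧ X) = ¬False = True
¬¬(U ∧ X) = ¬True = False
W ∨ ¬¬(U ∧ X) = True ∨ False = True
(W ∧ U) → (W ∨ ¬¬(U ∧ X)) = True → True = True
(W ∨ (W → U)) → ((W ∧ U) → (W ∨ ¬¬(U ∧ X))) = True → True = True
¬((W ∨ (W → U)) → ((W ∧ U) → (W ∨ ¬¬(U ∧ X)))) = ¬True = False
W → ¬((W ∨ (W → U)) → ((W ∧ U) → (W ∨ ¬¬(U ∧ X)))) = True → False = False
¬(W → ¬((W ∨ (W → U)) → ((W ∧ U) → (W ∨ ¬¬(U ∧ X))))) = ¬False = True
(W ∨ ¬(X ∧ U)) ∧ ¬(W → ¬((W ∨ (W → U)) → ((W ∧ U) → (W ∨ ¬¬(U ∧ X))))) = True ∧ True = True
W ∨ X = True ∨ False = True
X ∨ (W ∨ X) = False ∨ True = True
U → (X ∨ (W ∨ X)) = True → True = True
¬(U → (X ∨ (W ∨ X))) = ¬True = False
¬¬(U → (X ∨ (W ∨ X))) = ¬False = True
((W ∨ ¬(X ∧ U)) ∧ ¬(W → ¬((W ∨ (W → U)) → ((W ∧ U) → (W ∨ ¬¬(U ∧ X)))))) → ¬¬(U → (X ∨ (W ∨ X))) = True → True = True

True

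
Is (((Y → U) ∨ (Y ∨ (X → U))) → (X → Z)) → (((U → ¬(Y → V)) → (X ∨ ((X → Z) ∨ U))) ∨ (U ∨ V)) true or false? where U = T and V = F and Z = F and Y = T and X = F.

Y → U = T → T = T
X → U = F → T = T
Y ∨ (X → U) = T ∨ T = T
(Y → U) ∨ (Y ∨ (X → U)) = T ∨ T = T
X → Z = F → F = T
((Y → U) ∨ (Y ∨ (X → U))) → (X → Z) = T → T = T
Y → V = T → F = F
¬(Y → V) = ¬F = T
U → ¬(Y → V) = T → T = T
X → Z = F → F = T
(X → Z) ∨ U = T ∨ T = T
X ∨ ((X → Z) ∨ U) = F ∨ T = T
(U → ¬(Y → V)) → (X ∨ ((X → Z) ∨ U)) = T → T = T
U ∨ V = T ∨ F = T
((U → ¬(Y → V)) → (X ∨ ((X → Z) ∨ U))) ∨ (U ∨ V) = T ∨ T = T
(((Y → U) ∨ (Y ∨ (X → U))) → (X → Z)) → (((U → ¬(Y → V)) → (X ∨ ((X → Z) ∨ U))) ∨ (U ∨ V)) = T → T = T

T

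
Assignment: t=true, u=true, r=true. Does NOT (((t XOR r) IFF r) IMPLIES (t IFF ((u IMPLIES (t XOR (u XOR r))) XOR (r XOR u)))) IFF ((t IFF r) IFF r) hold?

false

t XOR r = true XOR true = false
(t XOR r) IFF r = false IFF true = false
u XOR r = true XOR true = false
t XOR (u XOR r) = true XOR false = true
u IMPLIES (t XOR (u XOR r)) = true IMPLIES true = true
r XOR u = true XOR true = false
(u IMPLIES (t XOR (u XOR r))) XOR (r XOR u) = true XOR false = true
t IFF ((u IMPLIES (t XOR (u XOR r))) XOR (r XOR u)) = true IFF true = true
((t XOR r) IFF r) IMPLIES (t IFF ((u IMPLIES (t XOR (u XOR r))) XOR (r XOR u))) = false IMPLIES true = true
NOT (((t XOR r) IFF r) IMPLIES (t IFF ((u IMPLIES (t XOR (u XOR r))) XOR (r XOR u)))) = NOT true = false
t IFF r = true IFF true = true
(t IFF r) IFF r = true IFF true = true
NOT (((t XOR r) IFF r) IMPLIES (t IFF ((u IMPLIES (t XOR (u XOR r))) XOR (r XOR u)))) IFF ((t IFF r) IFF r) = false IFF true = false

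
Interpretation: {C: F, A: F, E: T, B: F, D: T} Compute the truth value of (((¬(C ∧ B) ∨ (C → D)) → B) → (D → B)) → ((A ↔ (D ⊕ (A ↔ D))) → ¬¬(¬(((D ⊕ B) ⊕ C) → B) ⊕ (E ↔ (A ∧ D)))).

C ∧ B = F ∧ F = F
¬(C ∧ B) = ¬F = T
C → D = F → T = T
¬(C ∧ B) ∨ (C → D) = T ∨ T = T
(¬(C ∧ B) ∨ (C → D)) → B = T → F = F
D → B = T → F = F
((¬(C ∧ B) ∨ (C → D)) → B) → (D → B) = F → F = T
A ↔ D = F ↔ T = F
D ⊕ (A ↔ D) = T ⊕ F = T
A ↔ (D ⊕ (A ↔ D)) = F ↔ T = F
D ⊕ B = T ⊕ F = T
(D ⊕ B) ⊕ C = T ⊕ F = T
((D ⊕ B) ⊕ C) → B = T → F = F
¬(((D ⊕ B) ⊕ C) → B) = ¬F = T
A ∧ D = F ∧ T = F
E ↔ (A ∧ D) = T ↔ F = F
¬(((D ⊕ B) ⊕ C) → B) ⊕ (E ↔ (A ∧ D)) = T ⊕ F = T
¬(¬(((D ⊕ B) ⊕ C) → B) ⊕ (E ↔ (A ∧ D))) = ¬T = F
¬¬(¬(((D ⊕ B) ⊕ C) → B) ⊕ (E ↔ (A ∧ D))) = ¬F = T
(A ↔ (D ⊕ (A ↔ D))) → ¬¬(¬(((D ⊕ B) ⊕ C) → B) ⊕ (E ↔ (A ∧ D))) = F → T = T
(((¬(C ∧ B) ∨ (C → D)) → B) → (D → B)) → ((A ↔ (D ⊕ (A ↔ D))) → ¬¬(¬(((D ⊕ B) ⊕ C) → B) ⊕ (E ↔ (A ∧ D)))) = T → T = T

T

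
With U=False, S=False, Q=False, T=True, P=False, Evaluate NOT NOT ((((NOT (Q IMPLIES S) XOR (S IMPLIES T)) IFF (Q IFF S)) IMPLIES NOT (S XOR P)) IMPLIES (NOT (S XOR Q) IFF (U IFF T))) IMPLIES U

Q IMPLIES S = False IMPLIES False = True
NOT (Q IMPLIES S) = NOT True = False
S IMPLIES T = False IMPLIES True = True
NOT (Q IMPLIES S) XOR (S IMPLIES T) = False XOR True = True
Q IFF S = False IFF False = True
(NOT (Q IMPLIES S) XOR (S IMPLIES T)) IFF (Q IFF S) = True IFF True = True
S XOR P = False XOR False = False
NOT (S XOR P) = NOT False = True
((NOT (Q IMPLIES S) XOR (S IMPLIES T)) IFF (Q IFF S)) IMPLIES NOT (S XOR P) = True IMPLIES True = True
S XOR Q = False XOR False = False
NOT (S XOR Q) = NOT False = True
U IFF T = False IFF True = False
NOT (S XOR Q) IFF (U IFF T) = True IFF False = False
(((NOT (Q IMPLIES S) XOR (S IMPLIES T)) IFF (Q IFF S)) IMPLIES NOT (S XOR P)) IMPLIES (NOT (S XOR Q) IFF (U IFF T)) = True IMPLIES False = False
NOT ((((NOT (Q IMPLIES S) XOR (S IMPLIES T)) IFF (Q IFF S)) IMPLIES NOT (S XOR P)) IMPLIES (NOT (S XOR Q) IFF (U IFF T))) = NOT False = True
NOT NOT ((((NOT (Q IMPLIES S) XOR (S IMPLIES T)) IFF (Q IFF S)) IMPLIES NOT (S XOR P)) IMPLIES (NOT (S XOR Q) IFF (U IFF T))) = NOT True = False
NOT NOT ((((NOT (Q IMPLIES S) XOR (S IMPLIES T)) IFF (Q IFF S)) IMPLIES NOT (S XOR P)) IMPLIES (NOT (S XOR Q) IFF (U IFF T))) IMPLIES U = False IMPLIES False = True

True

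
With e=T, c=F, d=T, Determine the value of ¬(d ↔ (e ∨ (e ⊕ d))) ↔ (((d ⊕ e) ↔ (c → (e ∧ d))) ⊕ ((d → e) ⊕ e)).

T

Substituting e=T, c=F, d=T:
e ⊕ d = T ⊕ T = F
e ∨ (e ⊕ d) = T ∨ F = T
d ↔ (e ∨ (e ⊕ d)) = T ↔ T = T
¬(d ↔ (e ∨ (e ⊕ d))) = ¬T = F
d ⊕ e = T ⊕ T = F
e ∧ d = T ∧ T = T
c → (e ∧ d) = F → T = T
(d ⊕ e) ↔ (c → (e ∧ d)) = F ↔ T = F
d → e = T → T = T
(d → e) ⊕ e = T ⊕ T = F
((d ⊕ e) ↔ (c → (e ∧ d))) ⊕ ((d → e) ⊕ e) = F ⊕ F = F
¬(d ↔ (e ∨ (e ⊕ d))) ↔ (((d ⊕ e) ↔ (c → (e ∧ d))) ⊕ ((d → e) ⊕ e)) = F ↔ F = T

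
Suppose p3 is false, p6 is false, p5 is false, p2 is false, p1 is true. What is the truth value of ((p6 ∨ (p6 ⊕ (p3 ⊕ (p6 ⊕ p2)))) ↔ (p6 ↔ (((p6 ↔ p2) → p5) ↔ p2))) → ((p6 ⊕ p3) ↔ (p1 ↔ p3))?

p6 ⊕ p2 = F ⊕ F = F
p3 ⊕ (p6 ⊕ p2) = F ⊕ F = F
p6 ⊕ (p3 ⊕ (p6 ⊕ p2)) = F ⊕ F = F
p6 ∨ (p6 ⊕ (p3 ⊕ (p6 ⊕ p2))) = F ∨ F = F
p6 ↔ p2 = F ↔ F = T
(p6 ↔ p2) → p5 = T → F = F
((p6 ↔ p2) → p5) ↔ p2 = F ↔ F = T
p6 ↔ (((p6 ↔ p2) → p5) ↔ p2) = F ↔ T = F
(p6 ∨ (p6 ⊕ (p3 ⊕ (p6 ⊕ p2)))) ↔ (p6 ↔ (((p6 ↔ p2) → p5) ↔ p2)) = F ↔ F = T
p6 ⊕ p3 = F ⊕ F = F
p1 ↔ p3 = T ↔ F = F
(p6 ⊕ p3) ↔ (p1 ↔ p3) = F ↔ F = T
((p6 ∨ (p6 ⊕ (p3 ⊕ (p6 ⊕ p2)))) ↔ (p6 ↔ (((p6 ↔ p2) → p5) ↔ p2))) → ((p6 ⊕ p3) ↔ (p1 ↔ p3)) = T → T = T

T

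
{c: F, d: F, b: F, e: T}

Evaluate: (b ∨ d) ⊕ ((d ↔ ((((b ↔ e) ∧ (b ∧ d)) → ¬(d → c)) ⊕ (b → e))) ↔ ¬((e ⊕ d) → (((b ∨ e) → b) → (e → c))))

F

b ∨ d = F ∨ F = F
b ↔ e = F ↔ T = F
b ∧ d = F ∧ F = F
(b ↔ e) ∧ (b ∧ d) = F ∧ F = F
d → c = F → F = T
¬(d → c) = ¬T = F
((b ↔ e) ∧ (b ∧ d)) → ¬(d → c) = F → F = T
b → e = F → T = T
(((b ↔ e) ∧ (b ∧ d)) → ¬(d → c)) ⊕ (b → e) = T ⊕ T = F
d ↔ ((((b ↔ e) ∧ (b ∧ d)) → ¬(d → c)) ⊕ (b → e)) = F ↔ F = T
e ⊕ d = T ⊕ F = T
b ∨ e = F ∨ T = T
(b ∨ e) → b = T → F = F
e → c = T → F = F
((b ∨ e) → b) → (e → c) = F → F = T
(e ⊕ d) → (((b ∨ e) → b) → (e → c)) = T → T = T
¬((e ⊕ d) → (((b ∨ e) → b) → (e → c))) = ¬T = F
(d ↔ ((((b ↔ e) ∧ (b ∧ d)) → ¬(d → c)) ⊕ (b → e))) ↔ ¬((e ⊕ d) → (((b ∨ e) → b) → (e → c))) = T ↔ F = F
(b ∨ d) ⊕ ((d ↔ ((((b ↔ e) ∧ (b ∧ d)) → ¬(d → c)) ⊕ (b → e))) ↔ ¬((e ⊕ d) → (((b ∨ e) → b) → (e → c)))) = F ⊕ F = F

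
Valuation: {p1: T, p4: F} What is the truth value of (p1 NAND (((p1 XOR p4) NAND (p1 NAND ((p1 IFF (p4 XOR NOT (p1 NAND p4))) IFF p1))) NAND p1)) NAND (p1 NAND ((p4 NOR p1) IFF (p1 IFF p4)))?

p1 XOR p4 = T XOR F = T
p1 NAND p4 = T NAND F = T
NOT (p1 NAND p4) = NOT T = F
p4 XOR NOT (p1 NAND p4) = F XOR F = F
p1 IFF (p4 XOR NOT (p1 NAND p4)) = T IFF F = F
(p1 IFF (p4 XOR NOT (p1 NAND p4))) IFF p1 = F IFF T = F
p1 NAND ((p1 IFF (p4 XOR NOT (p1 NAND p4))) IFF p1) = T NAND F = T
(p1 XOR p4) NAND (p1 NAND ((p1 IFF (p4 XOR NOT (p1 NAND p4))) IFF p1)) = T NAND T = F
((p1 XOR p4) NAND (p1 NAND ((p1 IFF (p4 XOR NOT (p1 NAND p4))) IFF p1))) NAND p1 = F NAND T = T
p1 NAND (((p1 XOR p4) NAND (p1 NAND ((p1 IFF (p4 XOR NOT (p1 NAND p4))) IFF p1))) NAND p1) = T NAND T = F
p4 NOR p1 = F NOR T = F
p1 IFF p4 = T IFF F = F
(p4 NOR p1) IFF (p1 IFF p4) = F IFF F = T
p1 NAND ((p4 NOR p1) IFF (p1 IFF p4)) = T NAND T = F
(p1 NAND (((p1 XOR p4) NAND (p1 NAND ((p1 IFF (p4 XOR NOT (p1 NAND p4))) IFF p1))) NAND p1)) NAND (p1 NAND ((p4 NOR p1) IFF (p1 IFF p4))) = F NAND F = T

T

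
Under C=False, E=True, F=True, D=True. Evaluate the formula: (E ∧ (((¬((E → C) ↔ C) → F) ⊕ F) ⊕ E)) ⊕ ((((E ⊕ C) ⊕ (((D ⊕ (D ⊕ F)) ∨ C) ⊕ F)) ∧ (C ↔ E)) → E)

Substituting C=False, E=True, F=True, D=True:
E → C = True → False = False
(E → C) ↔ C = False ↔ False = True
¬((E → C) ↔ C) = ¬True = False
¬((E → C) ↔ C) → F = False → True = True
(¬((E → C) ↔ C) → F) ⊕ F = True ⊕ True = False
((¬((E → C) ↔ C) → F) ⊕ F) ⊕ E = False ⊕ True = True
E ∧ (((¬((E → C) ↔ C) → F) ⊕ F) ⊕ E) = True ∧ True = True
E ⊕ C = True ⊕ False = True
D ⊕ F = True ⊕ True = False
D ⊕ (D ⊕ F) = True ⊕ False = True
(D ⊕ (D ⊕ F)) ∨ C = True ∨ False = True
((D ⊕ (D ⊕ F)) ∨ C) ⊕ F = True ⊕ True = False
(E ⊕ C) ⊕ (((D ⊕ (D ⊕ F)) ∨ C) ⊕ F) = True ⊕ False = True
C ↔ E = False ↔ True = False
((E ⊕ C) ⊕ (((D ⊕ (D ⊕ F)) ∨ C) ⊕ F)) ∧ (C ↔ E) = True ∧ False = False
(((E ⊕ C) ⊕ (((D ⊕ (D ⊕ F)) ∨ C) ⊕ F)) ∧ (C ↔ E)) → E = False → True = True
(E ∧ (((¬((E → C) ↔ C) → F) ⊕ F) ⊕ E)) ⊕ ((((E ⊕ C) ⊕ (((D ⊕ (D ⊕ F)) ∨ C) ⊕ F)) ∧ (C ↔ E)) → E) = True ⊕ True = False

False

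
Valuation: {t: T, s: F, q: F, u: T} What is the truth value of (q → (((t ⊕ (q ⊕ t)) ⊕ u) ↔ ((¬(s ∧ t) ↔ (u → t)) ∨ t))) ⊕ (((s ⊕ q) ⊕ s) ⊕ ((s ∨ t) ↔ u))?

F

Substituting t=T, s=F, q=F, u=T:
q ⊕ t = F ⊕ T = T
t ⊕ (q ⊕ t) = T ⊕ T = F
(t ⊕ (q ⊕ t)) ⊕ u = F ⊕ T = T
s ∧ t = F ∧ T = F
¬(s ∧ t) = ¬F = T
u → t = T → T = T
¬(s ∧ t) ↔ (u → t) = T ↔ T = T
(¬(s ∧ t) ↔ (u → t)) ∨ t = T ∨ T = T
((t ⊕ (q ⊕ t)) ⊕ u) ↔ ((¬(s ∧ t) ↔ (u → t)) ∨ t) = T ↔ T = T
q → (((t ⊕ (q ⊕ t)) ⊕ u) ↔ ((¬(s ∧ t) ↔ (u → t)) ∨ t)) = F → T = T
s ⊕ q = F ⊕ F = F
(s ⊕ q) ⊕ s = F ⊕ F = F
s ∨ t = F ∨ T = T
(s ∨ t) ↔ u = T ↔ T = T
((s ⊕ q) ⊕ s) ⊕ ((s ∨ t) ↔ u) = F ⊕ T = T
(q → (((t ⊕ (q ⊕ t)) ⊕ u) ↔ ((¬(s ∧ t) ↔ (u → t)) ∨ t))) ⊕ (((s ⊕ q) ⊕ s) ⊕ ((s ∨ t) ↔ u)) = T ⊕ T = F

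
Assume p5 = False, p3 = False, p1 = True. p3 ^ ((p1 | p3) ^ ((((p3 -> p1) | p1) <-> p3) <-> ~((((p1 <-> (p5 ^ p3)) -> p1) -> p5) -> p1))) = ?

p1 | p3 = True | False = True
p3 -> p1 = False -> True = True
(p3 -> p1) | p1 = True | True = True
((p3 -> p1) | p1) <-> p3 = True <-> False = False
p5 ^ p3 = False ^ False = False
p1 <-> (p5 ^ p3) = True <-> False = False
(p1 <-> (p5 ^ p3)) -> p1 = False -> True = True
((p1 <-> (p5 ^ p3)) -> p1) -> p5 = True -> False = False
(((p1 <-> (p5 ^ p3)) -> p1) -> p5) -> p1 = False -> True = True
~((((p1 <-> (p5 ^ p3)) -> p1) -> p5) -> p1) = ~True = False
(((p3 -> p1) | p1) <-> p3) <-> ~((((p1 <-> (p5 ^ p3)) -> p1) -> p5) -> p1) = False <-> False = True
(p1 | p3) ^ ((((p3 -> p1) | p1) <-> p3) <-> ~((((p1 <-> (p5 ^ p3)) -> p1) -> p5) -> p1)) = True ^ True = False
p3 ^ ((p1 | p3) ^ ((((p3 -> p1) | p1) <-> p3) <-> ~((((p1 <-> (p5 ^ p3)) -> p1) -> p5) -> p1))) = False ^ False = False

False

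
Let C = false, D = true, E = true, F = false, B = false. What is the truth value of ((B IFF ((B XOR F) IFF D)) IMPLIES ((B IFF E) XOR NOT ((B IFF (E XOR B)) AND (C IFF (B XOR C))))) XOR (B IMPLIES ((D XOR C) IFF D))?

B XOR F = false XOR false = false
(B XOR F) IFF D = false IFF true = false
B IFF ((B XOR F) IFF D) = false IFF false = true
B IFF E = false IFF true = false
E XOR B = true XOR false = true
B IFF (E XOR B) = false IFF true = false
B XOR C = false XOR false = false
C IFF (B XOR C) = false IFF false = true
(B IFF (E XOR B)) AND (C IFF (B XOR C)) = false AND true = false
NOT ((B IFF (E XOR B)) AND (C IFF (B XOR C))) = NOT false = true
(B IFF E) XOR NOT ((B IFF (E XOR B)) AND (C IFF (B XOR C))) = false XOR true = true
(B IFF ((B XOR F) IFF D)) IMPLIES ((B IFF E) XOR NOT ((B IFF (E XOR B)) AND (C IFF (B XOR C)))) = true IMPLIES true = true
D XOR C = true XOR false = true
(D XOR C) IFF D = true IFF true = true
B IMPLIES ((D XOR C) IFF D) = false IMPLIES true = true
((B IFF ((B XOR F) IFF D)) IMPLIES ((B IFF E) XOR NOT ((B IFF (E XOR B)) AND (C IFF (B XOR C))))) XOR (B IMPLIES ((D XOR C) IFF D)) = true XOR true = false

false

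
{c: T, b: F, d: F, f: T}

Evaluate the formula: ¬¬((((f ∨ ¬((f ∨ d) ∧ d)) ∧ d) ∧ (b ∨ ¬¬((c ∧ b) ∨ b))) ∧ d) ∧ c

f ∨ d = T ∨ F = T
(f ∨ d) ∧ d = T ∧ F = F
¬((f ∨ d) ∧ d) = ¬F = T
f ∨ ¬((f ∨ d) ∧ d) = T ∨ T = T
(f ∨ ¬((f ∨ d) ∧ d)) ∧ d = T ∧ F = F
c ∧ b = T ∧ F = F
(c ∧ b) ∨ b = F ∨ F = F
¬((c ∧ b) ∨ b) = ¬F = T
¬¬((c ∧ b) ∨ b) = ¬T = F
b ∨ ¬¬((c ∧ b) ∨ b) = F ∨ F = F
((f ∨ ¬((f ∨ d) ∧ d)) ∧ d) ∧ (b ∨ ¬¬((c ∧ b) ∨ b)) = F ∧ F = F
(((f ∨ ¬((f ∨ d) ∧ d)) ∧ d) ∧ (b ∨ ¬¬((c ∧ b) ∨ b))) ∧ d = F ∧ F = F
¬((((f ∨ ¬((f ∨ d) ∧ d)) ∧ d) ∧ (b ∨ ¬¬((c ∧ b) ∨ b))) ∧ d) = ¬F = T
¬¬((((f ∨ ¬((f ∨ d) ∧ d)) ∧ d) ∧ (b ∨ ¬¬((c ∧ b) ∨ b))) ∧ d) = ¬T = F
¬¬((((f ∨ ¬((f ∨ d) ∧ d)) ∧ d) ∧ (b ∨ ¬¬((c ∧ b) ∨ b))) ∧ d) ∧ c = F ∧ T = F

F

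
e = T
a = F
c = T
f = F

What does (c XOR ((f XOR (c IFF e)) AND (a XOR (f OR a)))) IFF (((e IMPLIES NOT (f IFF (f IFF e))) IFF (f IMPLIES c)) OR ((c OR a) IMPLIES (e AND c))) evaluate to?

T

c IFF e = T IFF T = T
f XOR (c IFF e) = F XOR T = T
f OR a = F OR F = F
a XOR (f OR a) = F XOR F = F
(f XOR (c IFF e)) AND (a XOR (f OR a)) = T AND F = F
c XOR ((f XOR (c IFF e)) AND (a XOR (f OR a))) = T XOR F = T
f IFF e = F IFF T = F
f IFF (f IFF e) = F IFF F = T
NOT (f IFF (f IFF e)) = NOT T = F
e IMPLIES NOT (f IFF (f IFF e)) = T IMPLIES F = F
f IMPLIES c = F IMPLIES T = T
(e IMPLIES NOT (f IFF (f IFF e))) IFF (f IMPLIES c) = F IFF T = F
c OR a = T OR F = T
e AND c = T AND T = T
(c OR a) IMPLIES (e AND c) = T IMPLIES T = T
((e IMPLIES NOT (f IFF (f IFF e))) IFF (f IMPLIES c)) OR ((c OR a) IMPLIES (e AND c)) = F OR T = T
(c XOR ((f XOR (c IFF e)) AND (a XOR (f OR a)))) IFF (((e IMPLIES NOT (f IFF (f IFF e))) IFF (f IMPLIES c)) OR ((c OR a) IMPLIES (e AND c))) = T IFF T = T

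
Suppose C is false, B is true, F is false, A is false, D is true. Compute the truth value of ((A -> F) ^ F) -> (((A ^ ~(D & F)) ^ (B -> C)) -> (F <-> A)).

True

A -> F = False -> False = True
(A -> F) ^ F = True ^ False = True
D & F = True & False = False
~(D & F) = ~False = True
A ^ ~(D & F) = False ^ True = True
B -> C = True -> False = False
(A ^ ~(D & F)) ^ (B -> C) = True ^ False = True
F <-> A = False <-> False = True
((A ^ ~(D & F)) ^ (B -> C)) -> (F <-> A) = True -> True = True
((A -> F) ^ F) -> (((A ^ ~(D & F)) ^ (B -> C)) -> (F <-> A)) = True -> True = True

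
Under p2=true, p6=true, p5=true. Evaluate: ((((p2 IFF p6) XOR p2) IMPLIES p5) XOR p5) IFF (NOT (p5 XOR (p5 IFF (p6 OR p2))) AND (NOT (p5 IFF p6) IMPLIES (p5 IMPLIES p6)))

false

Substituting p2=true, p6=true, p5=true:
p2 IFF p6 = true IFF true = true
(p2 IFF p6) XOR p2 = true XOR true = false
((p2 IFF p6) XOR p2) IMPLIES p5 = false IMPLIES true = true
(((p2 IFF p6) XOR p2) IMPLIES p5) XOR p5 = true XOR true = false
p6 OR p2 = true OR true = true
p5 IFF (p6 OR p2) = true IFF true = true
p5 XOR (p5 IFF (p6 OR p2)) = true XOR true = false
NOT (p5 XOR (p5 IFF (p6 OR p2))) = NOT false = true
p5 IFF p6 = true IFF true = true
NOT (p5 IFF p6) = NOT true = false
p5 IMPLIES p6 = true IMPLIES true = true
NOT (p5 IFF p6) IMPLIES (p5 IMPLIES p6) = false IMPLIES true = true
NOT (p5 XOR (p5 IFF (p6 OR p2))) AND (NOT (p5 IFF p6) IMPLIES (p5 IMPLIES p6)) = true AND true = true
((((p2 IFF p6) XOR p2) IMPLIES p5) XOR p5) IFF (NOT (p5 XOR (p5 IFF (p6 OR p2))) AND (NOT (p5 IFF p6) IMPLIES (p5 IMPLIES p6))) = false IFF true = false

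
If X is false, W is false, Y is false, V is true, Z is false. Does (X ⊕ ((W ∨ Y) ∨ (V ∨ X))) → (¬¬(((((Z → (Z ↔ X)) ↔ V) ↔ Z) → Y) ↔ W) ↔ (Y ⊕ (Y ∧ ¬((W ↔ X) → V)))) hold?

Substituting X=F, W=F, Y=F, V=T, Z=F:
W ∨ Y = F ∨ F = F
V ∨ X = T ∨ F = T
(W ∨ Y) ∨ (V ∨ X) = F ∨ T = T
X ⊕ ((W ∨ Y) ∨ (V ∨ X)) = F ⊕ T = T
Z ↔ X = F ↔ F = T
Z → (Z ↔ X) = F → T = T
(Z → (Z ↔ X)) ↔ V = T ↔ T = T
((Z → (Z ↔ X)) ↔ V) ↔ Z = T ↔ F = F
(((Z → (Z ↔ X)) ↔ V) ↔ Z) → Y = F → F = T
((((Z → (Z ↔ X)) ↔ V) ↔ Z) → Y) ↔ W = T ↔ F = F
¬(((((Z → (Z ↔ X)) ↔ V) ↔ Z) → Y) ↔ W) = ¬F = T
¬¬(((((Z → (Z ↔ X)) ↔ V) ↔ Z) → Y) ↔ W) = ¬T = F
W ↔ X = F ↔ F = T
(W ↔ X) → V = T → T = T
¬((W ↔ X) → V) = ¬T = F
Y ∧ ¬((W ↔ X) → V) = F ∧ F = F
Y ⊕ (Y ∧ ¬((W ↔ X) → V)) = F ⊕ F = F
¬¬(((((Z → (Z ↔ X)) ↔ V) ↔ Z) → Y) ↔ W) ↔ (Y ⊕ (Y ∧ ¬((W ↔ X) → V))) = F ↔ F = T
(X ⊕ ((W ∨ Y) ∨ (V ∨ X))) → (¬¬(((((Z → (Z ↔ X)) ↔ V) ↔ Z) → Y) ↔ W) ↔ (Y ⊕ (Y ∧ ¬((W ↔ X) → V)))) = T → T = T

T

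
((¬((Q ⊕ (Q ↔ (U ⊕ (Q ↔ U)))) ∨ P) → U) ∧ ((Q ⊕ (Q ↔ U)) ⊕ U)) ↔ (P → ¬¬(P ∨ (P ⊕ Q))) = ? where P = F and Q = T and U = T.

T

Substituting P=F, Q=T, U=T:
Q ↔ U = T ↔ T = T
U ⊕ (Q ↔ U) = T ⊕ T = F
Q ↔ (U ⊕ (Q ↔ U)) = T ↔ F = F
Q ⊕ (Q ↔ (U ⊕ (Q ↔ U))) = T ⊕ F = T
(Q ⊕ (Q ↔ (U ⊕ (Q ↔ U)))) ∨ P = T ∨ F = T
¬((Q ⊕ (Q ↔ (U ⊕ (Q ↔ U)))) ∨ P) = ¬T = F
¬((Q ⊕ (Q ↔ (U ⊕ (Q ↔ U)))) ∨ P) → U = F → T = T
Q ↔ U = T ↔ T = T
Q ⊕ (Q ↔ U) = T ⊕ T = F
(Q ⊕ (Q ↔ U)) ⊕ U = F ⊕ T = T
(¬((Q ⊕ (Q ↔ (U ⊕ (Q ↔ U)))) ∨ P) → U) ∧ ((Q ⊕ (Q ↔ U)) ⊕ U) = T ∧ T = T
P ⊕ Q = F ⊕ T = T
P ∨ (P ⊕ Q) = F ∨ T = T
¬(P ∨ (P ⊕ Q)) = ¬T = F
¬¬(P ∨ (P ⊕ Q)) = ¬F = T
P → ¬¬(P ∨ (P ⊕ Q)) = F → T = T
((¬((Q ⊕ (Q ↔ (U ⊕ (Q ↔ U)))) ∨ P) → U) ∧ ((Q ⊕ (Q ↔ U)) ⊕ U)) ↔ (P → ¬¬(P ∨ (P ⊕ Q))) = T ↔ T = T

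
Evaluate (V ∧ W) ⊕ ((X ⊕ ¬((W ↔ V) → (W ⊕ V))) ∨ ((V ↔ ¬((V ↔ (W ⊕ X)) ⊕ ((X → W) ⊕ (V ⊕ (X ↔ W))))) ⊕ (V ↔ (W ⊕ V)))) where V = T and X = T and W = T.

T

Substituting V=T, X=T, W=T:
V ∧ W = T ∧ T = T
W ↔ V = T ↔ T = T
W ⊕ V = T ⊕ T = F
(W ↔ V) → (W ⊕ V) = T → F = F
¬((W ↔ V) → (W ⊕ V)) = ¬F = T
X ⊕ ¬((W ↔ V) → (W ⊕ V)) = T ⊕ T = F
W ⊕ X = T ⊕ T = F
V ↔ (W ⊕ X) = T ↔ F = F
X → W = T → T = T
X ↔ W = T ↔ T = T
V ⊕ (X ↔ W) = T ⊕ T = F
(X → W) ⊕ (V ⊕ (X ↔ W)) = T ⊕ F = T
(V ↔ (W ⊕ X)) ⊕ ((X → W) ⊕ (V ⊕ (X ↔ W))) = F ⊕ T = T
¬((V ↔ (W ⊕ X)) ⊕ ((X → W) ⊕ (V ⊕ (X ↔ W)))) = ¬T = F
V ↔ ¬((V ↔ (W ⊕ X)) ⊕ ((X → W) ⊕ (V ⊕ (X ↔ W)))) = T ↔ F = F
W ⊕ V = T ⊕ T = F
V ↔ (W ⊕ V) = T ↔ F = F
(V ↔ ¬((V ↔ (W ⊕ X)) ⊕ ((X → W) ⊕ (V ⊕ (X ↔ W))))) ⊕ (V ↔ (W ⊕ V)) = F ⊕ F = F
(X ⊕ ¬((W ↔ V) → (W ⊕ V))) ∨ ((V ↔ ¬((V ↔ (W ⊕ X)) ⊕ ((X → W) ⊕ (V ⊕ (X ↔ W))))) ⊕ (V ↔ (W ⊕ V))) = F ∨ F = F
(V ∧ W) ⊕ ((X ⊕ ¬((W ↔ V) → (W ⊕ V))) ∨ ((V ↔ ¬((V ↔ (W ⊕ X)) ⊕ ((X → W) ⊕ (V ⊕ (X ↔ W))))) ⊕ (V ↔ (W ⊕ V)))) = T ⊕ F = T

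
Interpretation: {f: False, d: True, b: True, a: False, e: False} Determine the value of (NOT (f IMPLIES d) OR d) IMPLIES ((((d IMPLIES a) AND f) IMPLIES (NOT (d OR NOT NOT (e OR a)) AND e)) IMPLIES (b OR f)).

f IMPLIES d = False IMPLIES True = True
NOT (f IMPLIES d) = NOT True = False
NOT (f IMPLIES d) OR d = False OR True = True
d IMPLIES a = True IMPLIES False = False
(d IMPLIES a) AND f = False AND False = False
e OR a = False OR False = False
NOT (e OR a) = NOT False = True
NOT NOT (e OR a) = NOT True = False
d OR NOT NOT (e OR a) = True OR False = True
NOT (d OR NOT NOT (e OR a)) = NOT True = False
NOT (d OR NOT NOT (e OR a)) AND e = False AND False = False
((d IMPLIES a) AND f) IMPLIES (NOT (d OR NOT NOT (e OR a)) AND e) = False IMPLIES False = True
b OR f = True OR False = True
(((d IMPLIES a) AND f) IMPLIES (NOT (d OR NOT NOT (e OR a)) AND e)) IMPLIES (b OR f) = True IMPLIES True = True
(NOT (f IMPLIES d) OR d) IMPLIES ((((d IMPLIES a) AND f) IMPLIES (NOT (d OR NOT NOT (e OR a)) AND e)) IMPLIES (b OR f)) = True IMPLIES True = True

True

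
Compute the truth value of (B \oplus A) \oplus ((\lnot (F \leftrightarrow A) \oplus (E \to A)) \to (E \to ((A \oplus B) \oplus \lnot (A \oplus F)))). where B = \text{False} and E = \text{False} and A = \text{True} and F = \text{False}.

\text{False}

Substituting B=\text{False}, E=\text{False}, A=\text{True}, F=\text{False}:
B \oplus A = \text{False} \oplus \text{True} = \text{True}
F \leftrightarrow A = \text{False} \leftrightarrow \text{True} = \text{False}
\lnot (F \leftrightarrow A) = \lnot \text{False} = \text{True}
E \to A = \text{False} \to \text{True} = \text{True}
\lnot (F \leftrightarrow A) \oplus (E \to A) = \text{True} \oplus \text{True} = \text{False}
A \oplus B = \text{True} \oplus \text{False} = \text{True}
A \oplus F = \text{True} \oplus \text{False} = \text{True}
\lnot (A \oplus F) = \lnot \text{True} = \text{False}
(A \oplus B) \oplus \lnot (A \oplus F) = \text{True} \oplus \text{False} = \text{True}
E \to ((A \oplus B) \oplus \lnot (A \oplus F)) = \text{False} \to \text{True} = \text{True}
(\lnot (F \leftrightarrow A) \oplus (E \to A)) \to (E \to ((A \oplus B) \oplus \lnot (A \oplus F))) = \text{False} \to \text{True} = \text{True}
(B \oplus A) \oplus ((\lnot (F \leftrightarrow A) \oplus (E \to A)) \to (E \to ((A \oplus B) \oplus \lnot (A \oplus F)))) = \text{True} \oplus \text{True} = \text{False}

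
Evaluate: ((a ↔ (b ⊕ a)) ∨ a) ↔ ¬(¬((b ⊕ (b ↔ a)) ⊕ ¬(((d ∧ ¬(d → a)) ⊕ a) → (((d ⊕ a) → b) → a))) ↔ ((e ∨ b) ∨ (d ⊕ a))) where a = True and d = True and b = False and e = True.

False

b ⊕ a = False ⊕ True = True
a ↔ (b ⊕ a) = True ↔ True = True
(a ↔ (b ⊕ a)) ∨ a = True ∨ True = True
b ↔ a = False ↔ True = False
b ⊕ (b ↔ a) = False ⊕ False = False
d → a = True → True = True
¬(d → a) = ¬True = False
d ∧ ¬(d → a) = True ∧ False = False
(d ∧ ¬(d → a)) ⊕ a = False ⊕ True = True
d ⊕ a = True ⊕ True = False
(d ⊕ a) → b = False → False = True
((d ⊕ a) → b) → a = True → True = True
((d ∧ ¬(d → a)) ⊕ a) → (((d ⊕ a) → b) → a) = True → True = True
¬(((d ∧ ¬(d → a)) ⊕ a) → (((d ⊕ a) → b) → a)) = ¬True = False
(b ⊕ (b ↔ a)) ⊕ ¬(((d ∧ ¬(d → a)) ⊕ a) → (((d ⊕ a) → b) → a)) = False ⊕ False = False
¬((b ⊕ (b ↔ a)) ⊕ ¬(((d ∧ ¬(d → a)) ⊕ a) → (((d ⊕ a) → b) → a))) = ¬False = True
e ∨ b = True ∨ False = True
d ⊕ a = True ⊕ True = False
(e ∨ b) ∨ (d ⊕ a) = True ∨ False = True
¬((b ⊕ (b ↔ a)) ⊕ ¬(((d ∧ ¬(d → a)) ⊕ a) → (((d ⊕ a) → b) → a))) ↔ ((e ∨ b) ∨ (d ⊕ a)) = True ↔ True = True
¬(¬((b ⊕ (b ↔ a)) ⊕ ¬(((d ∧ ¬(d → a)) ⊕ a) → (((d ⊕ a) → b) → a))) ↔ ((e ∨ b) ∨ (d ⊕ a))) = ¬True = False
((a ↔ (b ⊕ a)) ∨ a) ↔ ¬(¬((b ⊕ (b ↔ a)) ⊕ ¬(((d ∧ ¬(d → a)) ⊕ a) → (((d ⊕ a) → b) → a))) ↔ ((e ∨ b) ∨ (d ⊕ a))) = True ↔ False = False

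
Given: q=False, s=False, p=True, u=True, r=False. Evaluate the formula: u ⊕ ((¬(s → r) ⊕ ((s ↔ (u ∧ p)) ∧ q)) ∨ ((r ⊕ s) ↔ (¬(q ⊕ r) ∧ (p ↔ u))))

s → r = False → False = True
¬(s → r) = ¬True = False
u ∧ p = True ∧ True = True
s ↔ (u ∧ p) = False ↔ True = False
(s ↔ (u ∧ p)) ∧ q = False ∧ False = False
¬(s → r) ⊕ ((s ↔ (u ∧ p)) ∧ q) = False ⊕ False = False
r ⊕ s = False ⊕ False = False
q ⊕ r = False ⊕ False = False
¬(q ⊕ r) = ¬False = True
p ↔ u = True ↔ True = True
¬(q ⊕ r) ∧ (p ↔ u) = True ∧ True = True
(r ⊕ s) ↔ (¬(q ⊕ r) ∧ (p ↔ u)) = False ↔ True = False
(¬(s → r) ⊕ ((s ↔ (u ∧ p)) ∧ q)) ∨ ((r ⊕ s) ↔ (¬(q ⊕ r) ∧ (p ↔ u))) = False ∨ False = False
u ⊕ ((¬(s → r) ⊕ ((s ↔ (u ∧ p)) ∧ q)) ∨ ((r ⊕ s) ↔ (¬(q ⊕ r) ∧ (p ↔ u)))) = True ⊕ False = True

True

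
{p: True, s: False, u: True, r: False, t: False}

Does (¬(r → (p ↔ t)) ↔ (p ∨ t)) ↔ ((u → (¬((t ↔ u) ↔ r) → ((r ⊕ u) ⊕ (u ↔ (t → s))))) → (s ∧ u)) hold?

Substituting p=True, s=False, u=True, r=False, t=False:
p ↔ t = True ↔ False = False
r → (p ↔ t) = False → False = True
¬(r → (p ↔ t)) = ¬True = False
p ∨ t = True ∨ False = True
¬(r → (p ↔ t)) ↔ (p ∨ t) = False ↔ True = False
t ↔ u = False ↔ True = False
(t ↔ u) ↔ r = False ↔ False = True
¬((t ↔ u) ↔ r) = ¬True = False
r ⊕ u = False ⊕ True = True
t → s = False → False = True
u ↔ (t → s) = True ↔ True = True
(r ⊕ u) ⊕ (u ↔ (t → s)) = True ⊕ True = False
¬((t ↔ u) ↔ r) → ((r ⊕ u) ⊕ (u ↔ (t → s))) = False → False = True
u → (¬((t ↔ u) ↔ r) → ((r ⊕ u) ⊕ (u ↔ (t → s)))) = True → True = True
s ∧ u = False ∧ True = False
(u → (¬((t ↔ u) ↔ r) → ((r ⊕ u) ⊕ (u ↔ (t → s))))) → (s ∧ u) = True → False = False
(¬(r → (p ↔ t)) ↔ (p ∨ t)) ↔ ((u → (¬((t ↔ u) ↔ r) → ((r ⊕ u) ⊕ (u ↔ (t → s))))) → (s ∧ u)) = False ↔ False = True

True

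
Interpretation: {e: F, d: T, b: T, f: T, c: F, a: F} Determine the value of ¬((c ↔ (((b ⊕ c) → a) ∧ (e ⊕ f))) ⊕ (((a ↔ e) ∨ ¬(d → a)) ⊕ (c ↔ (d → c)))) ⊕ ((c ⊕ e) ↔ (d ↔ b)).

F

b ⊕ c = T ⊕ F = T
(b ⊕ c) → a = T → F = F
e ⊕ f = F ⊕ T = T
((b ⊕ c) → a) ∧ (e ⊕ f) = F ∧ T = F
c ↔ (((b ⊕ c) → a) ∧ (e ⊕ f)) = F ↔ F = T
a ↔ e = F ↔ F = T
d → a = T → F = F
¬(d → a) = ¬F = T
(a ↔ e) ∨ ¬(d → a) = T ∨ T = T
d → c = T → F = F
c ↔ (d → c) = F ↔ F = T
((a ↔ e) ∨ ¬(d → a)) ⊕ (c ↔ (d → c)) = T ⊕ T = F
(c ↔ (((b ⊕ c) → a) ∧ (e ⊕ f))) ⊕ (((a ↔ e) ∨ ¬(d → a)) ⊕ (c ↔ (d → c))) = T ⊕ F = T
¬((c ↔ (((b ⊕ c) → a) ∧ (e ⊕ f))) ⊕ (((a ↔ e) ∨ ¬(d → a)) ⊕ (c ↔ (d → c)))) = ¬T = F
c ⊕ e = F ⊕ F = F
d ↔ b = T ↔ T = T
(c ⊕ e) ↔ (d ↔ b) = F ↔ T = F
¬((c ↔ (((b ⊕ c) → a) ∧ (e ⊕ f))) ⊕ (((a ↔ e) ∨ ¬(d → a)) ⊕ (c ↔ (d → c)))) ⊕ ((c ⊕ e) ↔ (d ↔ b)) = F ⊕ F = F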